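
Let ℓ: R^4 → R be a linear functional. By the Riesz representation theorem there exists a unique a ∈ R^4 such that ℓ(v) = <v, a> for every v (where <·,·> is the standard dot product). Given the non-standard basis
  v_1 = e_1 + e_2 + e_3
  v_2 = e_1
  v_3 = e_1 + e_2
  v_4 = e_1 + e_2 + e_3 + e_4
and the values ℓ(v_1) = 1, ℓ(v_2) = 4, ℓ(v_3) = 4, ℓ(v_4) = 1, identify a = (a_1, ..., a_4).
a = (4, 0, -3, 0)

Write a = (a_1, ..., a_4) in the standard basis. For each basis vector v_i, ℓ(v_i) = <v_i, a> is a linear equation in the a_j's. Collect the n equations into a matrix system V a = ℓ, where row i of V is v_i (expressed in the standard basis). Since V is invertible (lower-triangular with 1s on the diagonal, up to permutation), solve by back-substitution:
  V =
[[1, 1, 1, 0],
 [1, 0, 0, 0],
 [1, 1, 0, 0],
 [1, 1, 1, 1]]
  V a = (1, 4, 4, 1)
Solving gives a = (4, 0, -3, 0).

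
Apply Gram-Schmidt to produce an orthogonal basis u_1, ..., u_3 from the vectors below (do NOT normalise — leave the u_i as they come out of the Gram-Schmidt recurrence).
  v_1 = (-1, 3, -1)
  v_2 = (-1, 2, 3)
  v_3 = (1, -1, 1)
Orthogonal basis:
  u_1 = (-1, 3, -1)
  u_2 = (-7/11, 10/11, 37/11)
  u_3 = (44/69, 16/69, 4/69)

Apply the Gram-Schmidt recurrence
  u_1 = v_1
  u_i = v_i − Σ_{j<i} ((v_i · u_j) / (u_j · u_j)) · u_j.

Step by step this gives:
  u_1 = (-1, 3, -1)
  u_2 = (-7/11, 10/11, 37/11)
  u_3 = (44/69, 16/69, 4/69)

Orthogonality check:
  u_2 · u_1 = 0 (should be 0)
  u_3 · u_1 = 0 (should be 0)
  u_3 · u_2 = 0 (should be 0)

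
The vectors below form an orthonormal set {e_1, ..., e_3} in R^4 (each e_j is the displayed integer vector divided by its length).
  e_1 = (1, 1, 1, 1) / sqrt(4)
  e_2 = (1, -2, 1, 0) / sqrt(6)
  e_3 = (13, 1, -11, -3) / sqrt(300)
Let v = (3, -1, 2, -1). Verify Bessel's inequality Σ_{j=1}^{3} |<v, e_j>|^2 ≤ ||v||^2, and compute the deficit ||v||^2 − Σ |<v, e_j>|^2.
Σ |<v, e_j>|^2 = 581/50; ||v||^2 = 15; deficit = 169/50

Write each e_j = u_j / sqrt(<u_j, u_j>) where u_j is the displayed integer vector. Then <v, e_j> = <v, u_j> / sqrt(<u_j, u_j>), so |<v, e_j>|^2 = <v, u_j>^2 / <u_j, u_j>.
Coefficients: <v, e_1> = 3/sqrt(4), <v, e_2> = 7/sqrt(6), <v, e_3> = 19/sqrt(300).
Square and sum: Σ |<v, e_j>|^2 = 581/50.
Compute ||v||^2 = v·v = 15.
Deficit = 15 − 581/50 = 169/50 ≥ 0, confirming Bessel's inequality. (The deficit equals ||v − Σ <v,e_j> e_j||^2, the squared distance from v to span{e_j}.)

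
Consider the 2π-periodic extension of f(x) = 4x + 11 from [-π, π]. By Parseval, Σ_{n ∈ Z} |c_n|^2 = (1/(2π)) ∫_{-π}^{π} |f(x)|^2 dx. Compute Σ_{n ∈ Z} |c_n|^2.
Σ |c_n|^2 = 16π^2/3 + 121

Expand and integrate term by term over [-π, π]:
  ∫ (4x)^2 dx = 16·(2π^3/3); ∫ 2·4·(11)·x dx = 0 (odd integrand); ∫ 11^2 dx = 121·2π.
So (1/(2π)) ∫_{-π}^{π} (4x + 11)^2 dx = 16π^2/3 + 121 = 16π^2/3 + 121.
Parseval ⇒ Σ |c_n|^2 = 16π^2/3 + 121.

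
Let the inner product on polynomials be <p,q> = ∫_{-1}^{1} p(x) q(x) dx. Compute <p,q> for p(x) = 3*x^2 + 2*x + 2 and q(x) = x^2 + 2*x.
<p,q> = 26/5

Expand the product: p(x)·q(x) = 3*x^4 + 8*x^3 + 6*x^2 + 4*x.
∫_{-1}^{1} of each monomial x^k gives [2/(k+1) if k even, 0 if k odd]. Integrating term-by-term (or equivalently evaluating the antiderivative F(x) = 3*x^5/5 + 2*x^4 + 2*x^3 + 2*x^2 at the endpoints):
  F(1) − F(−1) = 33/5 − (7/5) = 26/5.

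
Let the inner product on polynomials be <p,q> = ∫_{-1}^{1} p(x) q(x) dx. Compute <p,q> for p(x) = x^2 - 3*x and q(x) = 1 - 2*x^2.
<p,q> = -2/15

Expand the product: p(x)·q(x) = -2*x^4 + 6*x^3 + x^2 - 3*x.
∫_{-1}^{1} of each monomial x^k gives [2/(k+1) if k even, 0 if k odd]. Integrating term-by-term (or equivalently evaluating the antiderivative F(x) = -2*x^5/5 + 3*x^4/2 + x^3/3 - 3*x^2/2 at the endpoints):
  F(1) − F(−1) = -1/15 − (1/15) = -2/15.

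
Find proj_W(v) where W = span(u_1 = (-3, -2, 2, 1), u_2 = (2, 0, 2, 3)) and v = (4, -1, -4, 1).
proj_W(v) = (1018/305, 584/305, -442/305, -79/305)

Set up U = [u_1 | ... | u_2] ∈ R^(4×2). The projector onto W = col(U) is P = U (U^T U)^(-1) U^T.
Compute U^T U =
  [18, 1]
  [1, 17],
and U^T v = (-17, 3).
Solve U^T U · c = U^T v for the coefficients: c = (-292/305, 71/305). The projection is proj_W(v) = U c.
Check: (v - proj_W(v)) · u_1 = 0  (should be 0).
Check: (v - proj_W(v)) · u_2 = 0  (should be 0).
Result: proj_W(v) = (1018/305, 584/305, -442/305, -79/305).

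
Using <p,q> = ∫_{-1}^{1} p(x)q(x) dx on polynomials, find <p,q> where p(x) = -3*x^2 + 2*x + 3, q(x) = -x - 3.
<p,q> = -40/3

Expand the product: p(x)·q(x) = 3*x^3 + 7*x^2 - 9*x - 9.
∫_{-1}^{1} of each monomial x^k gives [2/(k+1) if k even, 0 if k odd]. Integrating term-by-term (or equivalently evaluating the antiderivative F(x) = 3*x^4/4 + 7*x^3/3 - 9*x^2/2 - 9*x at the endpoints):
  F(1) − F(−1) = -125/12 − (35/12) = -40/3.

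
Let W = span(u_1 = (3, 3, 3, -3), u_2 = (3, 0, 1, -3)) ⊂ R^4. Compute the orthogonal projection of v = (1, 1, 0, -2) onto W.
proj_W(v) = (37/27, 13/27, 7/9, -37/27)

Set up U = [u_1 | ... | u_2] ∈ R^(4×2). The projector onto W = col(U) is P = U (U^T U)^(-1) U^T.
Compute U^T U =
  [36, 21]
  [21, 19],
and U^T v = (12, 9).
Solve U^T U · c = U^T v for the coefficients: c = (13/81, 8/27). The projection is proj_W(v) = U c.
Check: (v - proj_W(v)) · u_1 = 0  (should be 0).
Check: (v - proj_W(v)) · u_2 = 0  (should be 0).
Result: proj_W(v) = (37/27, 13/27, 7/9, -37/27).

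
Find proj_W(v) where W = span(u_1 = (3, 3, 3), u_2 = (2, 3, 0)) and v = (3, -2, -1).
proj_W(v) = (0, 0, 0)

Set up U = [u_1 | ... | u_2] ∈ R^(3×2). The projector onto W = col(U) is P = U (U^T U)^(-1) U^T.
Compute U^T U =
  [27, 15]
  [15, 13],
and U^T v = (0, 0).
Solve U^T U · c = U^T v for the coefficients: c = (0, 0). The projection is proj_W(v) = U c.
Check: (v - proj_W(v)) · u_1 = 0  (should be 0).
Check: (v - proj_W(v)) · u_2 = 0  (should be 0).
Result: proj_W(v) = (0, 0, 0).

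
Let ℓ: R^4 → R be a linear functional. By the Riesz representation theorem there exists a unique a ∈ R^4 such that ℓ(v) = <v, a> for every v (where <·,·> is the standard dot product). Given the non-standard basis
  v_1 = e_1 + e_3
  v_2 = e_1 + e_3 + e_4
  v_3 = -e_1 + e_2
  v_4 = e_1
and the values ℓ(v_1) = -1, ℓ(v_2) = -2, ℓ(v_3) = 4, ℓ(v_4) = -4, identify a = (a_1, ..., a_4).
a = (-4, 0, 3, -1)

Write a = (a_1, ..., a_4) in the standard basis. For each basis vector v_i, ℓ(v_i) = <v_i, a> is a linear equation in the a_j's. Collect the n equations into a matrix system V a = ℓ, where row i of V is v_i (expressed in the standard basis). Since V is invertible (lower-triangular with 1s on the diagonal, up to permutation), solve by back-substitution:
  V =
[[1, 0, 1, 0],
 [1, 0, 1, 1],
 [-1, 1, 0, 0],
 [1, 0, 0, 0]]
  V a = (-1, -2, 4, -4)
Solving gives a = (-4, 0, 3, -1).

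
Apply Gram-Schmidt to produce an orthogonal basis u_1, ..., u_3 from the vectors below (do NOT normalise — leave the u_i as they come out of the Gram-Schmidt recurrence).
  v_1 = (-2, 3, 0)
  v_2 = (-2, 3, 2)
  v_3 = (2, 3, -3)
Orthogonal basis:
  u_1 = (-2, 3, 0)
  u_2 = (0, 0, 2)
  u_3 = (36/13, 24/13, 0)

Apply the Gram-Schmidt recurrence
  u_1 = v_1
  u_i = v_i − Σ_{j<i} ((v_i · u_j) / (u_j · u_j)) · u_j.

Step by step this gives:
  u_1 = (-2, 3, 0)
  u_2 = (0, 0, 2)
  u_3 = (36/13, 24/13, 0)

Orthogonality check:
  u_2 · u_1 = 0 (should be 0)
  u_3 · u_1 = 0 (should be 0)
  u_3 · u_2 = 0 (should be 0)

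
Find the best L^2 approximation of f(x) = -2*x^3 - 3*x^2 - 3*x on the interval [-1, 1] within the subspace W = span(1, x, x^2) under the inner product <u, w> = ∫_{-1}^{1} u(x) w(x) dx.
g(x) = -3*x^2 - 21*x/5

The best approximation g ∈ W is the orthogonal projection of f onto W. Writing g = a_0 + a_1 x + a_2 x^2, the coefficients solve the normal equations G · a = b where
  G_{ij} = <φ_i, φ_j> and b_i = <f, φ_i>, with φ_0 = 1, φ_1 = x, φ_2 = x^2.
G =
  [2, 0, 2/3]
  [0, 2/3, 0]
  [2/3, 0, 2/5],
b = (-2, -14/5, -6/5).
Solving gives a_0 = 0, a_1 = -21/5, a_2 = -3, so
  g(x) = -3*x^2 - 21*x/5.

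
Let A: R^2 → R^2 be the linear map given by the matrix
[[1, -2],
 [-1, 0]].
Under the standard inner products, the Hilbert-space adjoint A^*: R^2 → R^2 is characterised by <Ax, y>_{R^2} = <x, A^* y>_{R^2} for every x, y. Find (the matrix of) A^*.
A^* = A^T =
[[1, -1],
 [-2, 0]]

For real matrices with standard dot products, the defining identity <Ax, y> = <x, A^* y> gives (Ax)^T y = x^T (A^*) y, i.e. x^T A^T y = x^T (A^*) y. Since this holds for all x, y, we must have A^* = A^T. Therefore
A^* =
[[1, -1],
 [-2, 0]].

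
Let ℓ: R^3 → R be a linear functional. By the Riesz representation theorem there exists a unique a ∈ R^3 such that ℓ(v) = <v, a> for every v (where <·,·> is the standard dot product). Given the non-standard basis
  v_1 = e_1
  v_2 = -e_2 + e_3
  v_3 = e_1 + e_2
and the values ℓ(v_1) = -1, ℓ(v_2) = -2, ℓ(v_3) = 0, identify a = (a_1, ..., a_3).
a = (-1, 1, -1)

Write a = (a_1, ..., a_3) in the standard basis. For each basis vector v_i, ℓ(v_i) = <v_i, a> is a linear equation in the a_j's. Collect the n equations into a matrix system V a = ℓ, where row i of V is v_i (expressed in the standard basis). Since V is invertible (lower-triangular with 1s on the diagonal, up to permutation), solve by back-substitution:
  V =
[[1, 0, 0],
 [0, -1, 1],
 [1, 1, 0]]
  V a = (-1, -2, 0)
Solving gives a = (-1, 1, -1).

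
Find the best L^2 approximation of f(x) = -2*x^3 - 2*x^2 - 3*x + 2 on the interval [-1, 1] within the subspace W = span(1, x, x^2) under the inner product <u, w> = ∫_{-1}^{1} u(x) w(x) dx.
g(x) = -2*x^2 - 21*x/5 + 2

The best approximation g ∈ W is the orthogonal projection of f onto W. Writing g = a_0 + a_1 x + a_2 x^2, the coefficients solve the normal equations G · a = b where
  G_{ij} = <φ_i, φ_j> and b_i = <f, φ_i>, with φ_0 = 1, φ_1 = x, φ_2 = x^2.
G =
  [2, 0, 2/3]
  [0, 2/3, 0]
  [2/3, 0, 2/5],
b = (8/3, -14/5, 8/15).
Solving gives a_0 = 2, a_1 = -21/5, a_2 = -2, so
  g(x) = -2*x^2 - 21*x/5 + 2.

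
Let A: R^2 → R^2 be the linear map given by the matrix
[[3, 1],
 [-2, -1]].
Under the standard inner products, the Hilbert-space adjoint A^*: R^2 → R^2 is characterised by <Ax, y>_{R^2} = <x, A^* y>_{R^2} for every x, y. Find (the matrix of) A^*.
A^* = A^T =
[[3, -2],
 [1, -1]]

For real matrices with standard dot products, the defining identity <Ax, y> = <x, A^* y> gives (Ax)^T y = x^T (A^*) y, i.e. x^T A^T y = x^T (A^*) y. Since this holds for all x, y, we must have A^* = A^T. Therefore
A^* =
[[3, -2],
 [1, -1]].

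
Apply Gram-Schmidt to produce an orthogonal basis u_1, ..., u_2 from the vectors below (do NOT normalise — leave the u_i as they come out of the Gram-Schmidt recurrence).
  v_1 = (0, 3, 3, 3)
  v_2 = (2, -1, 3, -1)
Orthogonal basis:
  u_1 = (0, 3, 3, 3)
  u_2 = (2, -4/3, 8/3, -4/3)

Apply the Gram-Schmidt recurrence
  u_1 = v_1
  u_i = v_i − Σ_{j<i} ((v_i · u_j) / (u_j · u_j)) · u_j.

Step by step this gives:
  u_1 = (0, 3, 3, 3)
  u_2 = (2, -4/3, 8/3, -4/3)

Orthogonality check:
  u_2 · u_1 = 0 (should be 0)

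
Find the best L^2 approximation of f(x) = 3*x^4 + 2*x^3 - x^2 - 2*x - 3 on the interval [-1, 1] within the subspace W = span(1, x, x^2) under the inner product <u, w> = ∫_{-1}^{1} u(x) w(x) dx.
g(x) = 11*x^2/7 - 4*x/5 - 114/35

The best approximation g ∈ W is the orthogonal projection of f onto W. Writing g = a_0 + a_1 x + a_2 x^2, the coefficients solve the normal equations G · a = b where
  G_{ij} = <φ_i, φ_j> and b_i = <f, φ_i>, with φ_0 = 1, φ_1 = x, φ_2 = x^2.
G =
  [2, 0, 2/3]
  [0, 2/3, 0]
  [2/3, 0, 2/5],
b = (-82/15, -8/15, -54/35).
Solving gives a_0 = -114/35, a_1 = -4/5, a_2 = 11/7, so
  g(x) = 11*x^2/7 - 4*x/5 - 114/35.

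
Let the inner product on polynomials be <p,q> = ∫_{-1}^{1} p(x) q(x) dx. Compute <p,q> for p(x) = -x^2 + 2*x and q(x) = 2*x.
<p,q> = 8/3

Expand the product: p(x)·q(x) = -2*x^3 + 4*x^2.
∫_{-1}^{1} of each monomial x^k gives [2/(k+1) if k even, 0 if k odd]. Integrating term-by-term (or equivalently evaluating the antiderivative F(x) = -x^4/2 + 4*x^3/3 at the endpoints):
  F(1) − F(−1) = 5/6 − (-11/6) = 8/3.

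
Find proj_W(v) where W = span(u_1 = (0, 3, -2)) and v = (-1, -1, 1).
proj_W(v) = (0, -15/13, 10/13)

Set up U = [u_1 | ... | u_1] ∈ R^(3×1). The projector onto W = col(U) is P = U (U^T U)^(-1) U^T.
Compute U^T U =
  [13],
and U^T v = (-5).
Solve U^T U · c = U^T v for the coefficients: c = (-5/13). The projection is proj_W(v) = U c.
Check: (v - proj_W(v)) · u_1 = 0  (should be 0).
Result: proj_W(v) = (0, -15/13, 10/13).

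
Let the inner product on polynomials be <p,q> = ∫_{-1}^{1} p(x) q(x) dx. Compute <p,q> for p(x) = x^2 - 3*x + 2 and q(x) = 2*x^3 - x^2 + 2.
<p,q> = 26/5

Expand the product: p(x)·q(x) = 2*x^5 - 7*x^4 + 7*x^3 - 6*x + 4.
∫_{-1}^{1} of each monomial x^k gives [2/(k+1) if k even, 0 if k odd]. Integrating term-by-term (or equivalently evaluating the antiderivative F(x) = x^6/3 - 7*x^5/5 + 7*x^4/4 - 3*x^2 + 4*x at the endpoints):
  F(1) − F(−1) = 101/60 − (-211/60) = 26/5.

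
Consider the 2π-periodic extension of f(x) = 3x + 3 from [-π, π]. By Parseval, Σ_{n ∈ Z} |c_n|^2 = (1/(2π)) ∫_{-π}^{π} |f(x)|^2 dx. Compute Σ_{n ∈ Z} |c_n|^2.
Σ |c_n|^2 = 3π^2 + 9

Expand and integrate term by term over [-π, π]:
  ∫ (3x)^2 dx = 9·(2π^3/3); ∫ 2·3·(3)·x dx = 0 (odd integrand); ∫ 3^2 dx = 9·2π.
So (1/(2π)) ∫_{-π}^{π} (3x + 3)^2 dx = 9π^2/3 + 9 = 3π^2 + 9.
Parseval ⇒ Σ |c_n|^2 = 3π^2 + 9.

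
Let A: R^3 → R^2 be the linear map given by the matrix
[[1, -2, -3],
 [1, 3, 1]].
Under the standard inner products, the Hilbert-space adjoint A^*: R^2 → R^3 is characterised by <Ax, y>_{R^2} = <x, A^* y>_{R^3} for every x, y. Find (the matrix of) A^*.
A^* = A^T =
[[1, 1],
 [-2, 3],
 [-3, 1]]

For real matrices with standard dot products, the defining identity <Ax, y> = <x, A^* y> gives (Ax)^T y = x^T (A^*) y, i.e. x^T A^T y = x^T (A^*) y. Since this holds for all x, y, we must have A^* = A^T. Therefore
A^* =
[[1, 1],
 [-2, 3],
 [-3, 1]].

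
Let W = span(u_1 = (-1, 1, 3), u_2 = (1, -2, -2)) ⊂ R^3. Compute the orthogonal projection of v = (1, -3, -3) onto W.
proj_W(v) = (13/9, -26/9, -26/9)

Set up U = [u_1 | ... | u_2] ∈ R^(3×2). The projector onto W = col(U) is P = U (U^T U)^(-1) U^T.
Compute U^T U =
  [11, -9]
  [-9, 9],
and U^T v = (-13, 13).
Solve U^T U · c = U^T v for the coefficients: c = (0, 13/9). The projection is proj_W(v) = U c.
Check: (v - proj_W(v)) · u_1 = 0  (should be 0).
Check: (v - proj_W(v)) · u_2 = 0  (should be 0).
Result: proj_W(v) = (13/9, -26/9, -26/9).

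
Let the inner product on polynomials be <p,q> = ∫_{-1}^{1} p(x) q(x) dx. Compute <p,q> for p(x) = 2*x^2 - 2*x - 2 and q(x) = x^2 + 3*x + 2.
<p,q> = -148/15

Expand the product: p(x)·q(x) = 2*x^4 + 4*x^3 - 4*x^2 - 10*x - 4.
∫_{-1}^{1} of each monomial x^k gives [2/(k+1) if k even, 0 if k odd]. Integrating term-by-term (or equivalently evaluating the antiderivative F(x) = 2*x^5/5 + x^4 - 4*x^3/3 - 5*x^2 - 4*x at the endpoints):
  F(1) − F(−1) = -134/15 − (14/15) = -148/15.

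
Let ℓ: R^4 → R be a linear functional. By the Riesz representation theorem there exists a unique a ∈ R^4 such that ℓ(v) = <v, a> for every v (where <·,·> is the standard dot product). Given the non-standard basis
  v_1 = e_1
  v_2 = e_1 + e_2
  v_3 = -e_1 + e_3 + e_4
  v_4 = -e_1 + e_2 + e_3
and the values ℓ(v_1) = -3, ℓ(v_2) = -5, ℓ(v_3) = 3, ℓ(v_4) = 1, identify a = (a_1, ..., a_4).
a = (-3, -2, 0, 0)

Write a = (a_1, ..., a_4) in the standard basis. For each basis vector v_i, ℓ(v_i) = <v_i, a> is a linear equation in the a_j's. Collect the n equations into a matrix system V a = ℓ, where row i of V is v_i (expressed in the standard basis). Since V is invertible (lower-triangular with 1s on the diagonal, up to permutation), solve by back-substitution:
  V =
[[1, 0, 0, 0],
 [1, 1, 0, 0],
 [-1, 0, 1, 1],
 [-1, 1, 1, 0]]
  V a = (-3, -5, 3, 1)
Solving gives a = (-3, -2, 0, 0).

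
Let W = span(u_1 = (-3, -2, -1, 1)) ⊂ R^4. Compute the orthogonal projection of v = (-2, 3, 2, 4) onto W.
proj_W(v) = (-2/5, -4/15, -2/15, 2/15)

Set up U = [u_1 | ... | u_1] ∈ R^(4×1). The projector onto W = col(U) is P = U (U^T U)^(-1) U^T.
Compute U^T U =
  [15],
and U^T v = (2).
Solve U^T U · c = U^T v for the coefficients: c = (2/15). The projection is proj_W(v) = U c.
Check: (v - proj_W(v)) · u_1 = 0  (should be 0).
Result: proj_W(v) = (-2/5, -4/15, -2/15, 2/15).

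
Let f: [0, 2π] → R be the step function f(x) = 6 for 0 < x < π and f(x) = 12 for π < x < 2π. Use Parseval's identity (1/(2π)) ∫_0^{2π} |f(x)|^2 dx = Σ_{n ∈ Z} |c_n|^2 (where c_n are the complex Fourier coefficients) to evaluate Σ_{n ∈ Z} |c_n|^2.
Σ |c_n|^2 = 90

Parseval equates the L^2 energy of f (normalised by 1/(2π)) with the ℓ^2 sum of its Fourier coefficients: (1/(2π)) ∫_0^{2π} |f|^2 = Σ |c_n|^2.
Compute the left side: (1/(2π)) [∫_0^π 6^2 dx + ∫_π^{2π} 12^2 dx] = (1/(2π)) · (36π + 144π) = (36 + 144)/2 = 90.
So Σ_{n ∈ Z} |c_n|^2 = 90.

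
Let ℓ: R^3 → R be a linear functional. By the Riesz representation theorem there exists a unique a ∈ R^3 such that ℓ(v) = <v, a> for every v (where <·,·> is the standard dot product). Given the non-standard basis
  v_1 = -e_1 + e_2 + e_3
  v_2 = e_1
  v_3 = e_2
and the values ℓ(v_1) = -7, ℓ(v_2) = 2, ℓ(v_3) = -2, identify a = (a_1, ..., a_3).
a = (2, -2, -3)

Write a = (a_1, ..., a_3) in the standard basis. For each basis vector v_i, ℓ(v_i) = <v_i, a> is a linear equation in the a_j's. Collect the n equations into a matrix system V a = ℓ, where row i of V is v_i (expressed in the standard basis). Since V is invertible (lower-triangular with 1s on the diagonal, up to permutation), solve by back-substitution:
  V =
[[-1, 1, 1],
 [1, 0, 0],
 [0, 1, 0]]
  V a = (-7, 2, -2)
Solving gives a = (2, -2, -3).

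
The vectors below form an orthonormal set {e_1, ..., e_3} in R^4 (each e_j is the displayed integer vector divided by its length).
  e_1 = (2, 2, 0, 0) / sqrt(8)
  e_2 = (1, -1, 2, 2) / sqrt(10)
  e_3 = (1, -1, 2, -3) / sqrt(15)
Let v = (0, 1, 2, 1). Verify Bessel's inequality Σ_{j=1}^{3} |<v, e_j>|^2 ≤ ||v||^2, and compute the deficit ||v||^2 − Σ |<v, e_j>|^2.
Σ |<v, e_j>|^2 = 3; ||v||^2 = 6; deficit = 3

Write each e_j = u_j / sqrt(<u_j, u_j>) where u_j is the displayed integer vector. Then <v, e_j> = <v, u_j> / sqrt(<u_j, u_j>), so |<v, e_j>|^2 = <v, u_j>^2 / <u_j, u_j>.
Coefficients: <v, e_1> = 2/sqrt(8), <v, e_2> = 5/sqrt(10), <v, e_3> = 0/sqrt(15).
Square and sum: Σ |<v, e_j>|^2 = 3.
Compute ||v||^2 = v·v = 6.
Deficit = 6 − 3 = 3 ≥ 0, confirming Bessel's inequality. (The deficit equals ||v − Σ <v,e_j> e_j||^2, the squared distance from v to span{e_j}.)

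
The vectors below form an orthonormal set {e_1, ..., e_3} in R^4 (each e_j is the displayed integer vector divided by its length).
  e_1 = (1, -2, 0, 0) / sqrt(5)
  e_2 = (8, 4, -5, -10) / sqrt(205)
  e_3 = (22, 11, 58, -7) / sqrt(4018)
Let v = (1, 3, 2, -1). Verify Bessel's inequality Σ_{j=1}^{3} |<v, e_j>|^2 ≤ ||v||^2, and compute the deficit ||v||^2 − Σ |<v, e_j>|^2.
Σ |<v, e_j>|^2 = 727/49; ||v||^2 = 15; deficit = 8/49

Write each e_j = u_j / sqrt(<u_j, u_j>) where u_j is the displayed integer vector. Then <v, e_j> = <v, u_j> / sqrt(<u_j, u_j>), so |<v, e_j>|^2 = <v, u_j>^2 / <u_j, u_j>.
Coefficients: <v, e_1> = -5/sqrt(5), <v, e_2> = 20/sqrt(205), <v, e_3> = 178/sqrt(4018).
Square and sum: Σ |<v, e_j>|^2 = 727/49.
Compute ||v||^2 = v·v = 15.
Deficit = 15 − 727/49 = 8/49 ≥ 0, confirming Bessel's inequality. (The deficit equals ||v − Σ <v,e_j> e_j||^2, the squared distance from v to span{e_j}.)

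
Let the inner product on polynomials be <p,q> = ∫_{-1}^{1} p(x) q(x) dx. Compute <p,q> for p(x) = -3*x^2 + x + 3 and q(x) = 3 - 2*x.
<p,q> = 32/3

Expand the product: p(x)·q(x) = 6*x^3 - 11*x^2 - 3*x + 9.
∫_{-1}^{1} of each monomial x^k gives [2/(k+1) if k even, 0 if k odd]. Integrating term-by-term (or equivalently evaluating the antiderivative F(x) = 3*x^4/2 - 11*x^3/3 - 3*x^2/2 + 9*x at the endpoints):
  F(1) − F(−1) = 16/3 − (-16/3) = 32/3.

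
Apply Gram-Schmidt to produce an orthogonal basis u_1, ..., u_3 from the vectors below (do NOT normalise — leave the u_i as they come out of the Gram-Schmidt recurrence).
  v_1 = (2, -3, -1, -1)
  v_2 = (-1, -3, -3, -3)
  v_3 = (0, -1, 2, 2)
Orthogonal basis:
  u_1 = (2, -3, -1, -1)
  u_2 = (-41/15, -2/5, -32/15, -32/15)
  u_3 = (-300/251, -350/251, 225/251, 225/251)

Apply the Gram-Schmidt recurrence
  u_1 = v_1
  u_i = v_i − Σ_{j<i} ((v_i · u_j) / (u_j · u_j)) · u_j.

Step by step this gives:
  u_1 = (2, -3, -1, -1)
  u_2 = (-41/15, -2/5, -32/15, -32/15)
  u_3 = (-300/251, -350/251, 225/251, 225/251)

Orthogonality check:
  u_2 · u_1 = 0 (should be 0)
  u_3 · u_1 = 0 (should be 0)
  u_3 · u_2 = 0 (should be 0)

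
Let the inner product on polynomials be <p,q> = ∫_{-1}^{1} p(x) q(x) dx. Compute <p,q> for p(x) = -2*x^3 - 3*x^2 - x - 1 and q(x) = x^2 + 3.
<p,q> = -208/15

Expand the product: p(x)·q(x) = -2*x^5 - 3*x^4 - 7*x^3 - 10*x^2 - 3*x - 3.
∫_{-1}^{1} of each monomial x^k gives [2/(k+1) if k even, 0 if k odd]. Integrating term-by-term (or equivalently evaluating the antiderivative F(x) = -x^6/3 - 3*x^5/5 - 7*x^4/4 - 10*x^3/3 - 3*x^2/2 - 3*x at the endpoints):
  F(1) − F(−1) = -631/60 − (67/20) = -208/15.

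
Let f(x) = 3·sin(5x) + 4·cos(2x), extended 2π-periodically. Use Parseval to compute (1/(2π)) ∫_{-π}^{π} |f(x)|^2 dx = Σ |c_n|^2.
Σ |c_n|^2 = 25/2

Expand |f|^2 and use orthogonality of {sin(nx), cos(mx)} on [-π, π]:
  ∫_{-π}^{π} sin(nx)^2 dx = π, ∫ cos(mx)^2 dx = π, and cross terms integrate to 0.
So ∫_{-π}^{π} f(x)^2 dx = 3^2 · π + 4^2 · π = (9 + 16)π.
Divide by 2π: (9 + 16)/2 = 25/2.
By Parseval, this equals Σ |c_n|^2.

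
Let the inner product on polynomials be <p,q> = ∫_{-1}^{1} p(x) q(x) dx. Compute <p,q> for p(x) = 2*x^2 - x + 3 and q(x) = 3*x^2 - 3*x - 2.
<p,q> = -64/15

Expand the product: p(x)·q(x) = 6*x^4 - 9*x^3 + 8*x^2 - 7*x - 6.
∫_{-1}^{1} of each monomial x^k gives [2/(k+1) if k even, 0 if k odd]. Integrating term-by-term (or equivalently evaluating the antiderivative F(x) = 6*x^5/5 - 9*x^4/4 + 8*x^3/3 - 7*x^2/2 - 6*x at the endpoints):
  F(1) − F(−1) = -473/60 − (-217/60) = -64/15.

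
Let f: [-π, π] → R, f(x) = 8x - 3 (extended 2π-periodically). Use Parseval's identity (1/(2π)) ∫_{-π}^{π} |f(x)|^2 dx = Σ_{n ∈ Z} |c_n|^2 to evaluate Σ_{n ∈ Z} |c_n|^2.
Σ |c_n|^2 = 64π^2/3 + 9

Expand and integrate term by term over [-π, π]:
  ∫ (8x)^2 dx = 64·(2π^3/3); ∫ 2·8·(-3)·x dx = 0 (odd integrand); ∫ (-3)^2 dx = 9·2π.
So (1/(2π)) ∫_{-π}^{π} (8x - 3)^2 dx = 64π^2/3 + 9 = 64π^2/3 + 9.
Parseval ⇒ Σ |c_n|^2 = 64π^2/3 + 9.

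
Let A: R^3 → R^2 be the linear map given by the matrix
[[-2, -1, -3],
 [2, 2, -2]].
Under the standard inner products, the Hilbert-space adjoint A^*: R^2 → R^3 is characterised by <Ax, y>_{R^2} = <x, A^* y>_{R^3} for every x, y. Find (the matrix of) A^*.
A^* = A^T =
[[-2, 2],
 [-1, 2],
 [-3, -2]]

For real matrices with standard dot products, the defining identity <Ax, y> = <x, A^* y> gives (Ax)^T y = x^T (A^*) y, i.e. x^T A^T y = x^T (A^*) y. Since this holds for all x, y, we must have A^* = A^T. Therefore
A^* =
[[-2, 2],
 [-1, 2],
 [-3, -2]].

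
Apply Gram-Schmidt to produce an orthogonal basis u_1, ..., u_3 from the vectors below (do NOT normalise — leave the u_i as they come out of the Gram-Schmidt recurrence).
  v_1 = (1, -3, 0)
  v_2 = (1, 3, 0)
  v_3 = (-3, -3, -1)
Orthogonal basis:
  u_1 = (1, -3, 0)
  u_2 = (9/5, 3/5, 0)
  u_3 = (0, 0, -1)

Apply the Gram-Schmidt recurrence
  u_1 = v_1
  u_i = v_i − Σ_{j<i} ((v_i · u_j) / (u_j · u_j)) · u_j.

Step by step this gives:
  u_1 = (1, -3, 0)
  u_2 = (9/5, 3/5, 0)
  u_3 = (0, 0, -1)

Orthogonality check:
  u_2 · u_1 = 0 (should be 0)
  u_3 · u_1 = 0 (should be 0)
  u_3 · u_2 = 0 (should be 0)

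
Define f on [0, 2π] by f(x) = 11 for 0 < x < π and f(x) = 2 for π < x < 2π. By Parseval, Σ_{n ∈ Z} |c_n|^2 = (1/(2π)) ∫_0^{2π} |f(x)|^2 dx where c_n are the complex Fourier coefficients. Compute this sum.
Σ |c_n|^2 = 125/2

Parseval equates the L^2 energy of f (normalised by 1/(2π)) with the ℓ^2 sum of its Fourier coefficients: (1/(2π)) ∫_0^{2π} |f|^2 = Σ |c_n|^2.
Compute the left side: (1/(2π)) [∫_0^π 11^2 dx + ∫_π^{2π} 2^2 dx] = (1/(2π)) · (121π + 4π) = (121 + 4)/2 = 125/2.
So Σ_{n ∈ Z} |c_n|^2 = 125/2.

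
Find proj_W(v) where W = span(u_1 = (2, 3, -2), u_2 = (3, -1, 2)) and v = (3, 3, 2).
proj_W(v) = (871/237, 311/237, 34/237)

Set up U = [u_1 | ... | u_2] ∈ R^(3×2). The projector onto W = col(U) is P = U (U^T U)^(-1) U^T.
Compute U^T U =
  [17, -1]
  [-1, 14],
and U^T v = (11, 10).
Solve U^T U · c = U^T v for the coefficients: c = (164/237, 181/237). The projection is proj_W(v) = U c.
Check: (v - proj_W(v)) · u_1 = 0  (should be 0).
Check: (v - proj_W(v)) · u_2 = 0  (should be 0).
Result: proj_W(v) = (871/237, 311/237, 34/237).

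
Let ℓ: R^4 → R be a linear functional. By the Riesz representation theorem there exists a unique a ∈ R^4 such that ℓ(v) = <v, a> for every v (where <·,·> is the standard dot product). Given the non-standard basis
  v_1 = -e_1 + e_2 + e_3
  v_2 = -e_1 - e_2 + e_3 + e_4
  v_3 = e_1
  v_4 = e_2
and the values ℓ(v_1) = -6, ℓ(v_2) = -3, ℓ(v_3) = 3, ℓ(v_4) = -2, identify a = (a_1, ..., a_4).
a = (3, -2, -1, -1)

Write a = (a_1, ..., a_4) in the standard basis. For each basis vector v_i, ℓ(v_i) = <v_i, a> is a linear equation in the a_j's. Collect the n equations into a matrix system V a = ℓ, where row i of V is v_i (expressed in the standard basis). Since V is invertible (lower-triangular with 1s on the diagonal, up to permutation), solve by back-substitution:
  V =
[[-1, 1, 1, 0],
 [-1, -1, 1, 1],
 [1, 0, 0, 0],
 [0, 1, 0, 0]]
  V a = (-6, -3, 3, -2)
Solving gives a = (3, -2, -1, -1).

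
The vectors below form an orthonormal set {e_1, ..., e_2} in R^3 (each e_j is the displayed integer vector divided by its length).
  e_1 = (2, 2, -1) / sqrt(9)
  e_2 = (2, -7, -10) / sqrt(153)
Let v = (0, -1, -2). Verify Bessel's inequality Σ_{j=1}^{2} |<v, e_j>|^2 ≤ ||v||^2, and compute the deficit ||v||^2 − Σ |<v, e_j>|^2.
Σ |<v, e_j>|^2 = 81/17; ||v||^2 = 5; deficit = 4/17

Write each e_j = u_j / sqrt(<u_j, u_j>) where u_j is the displayed integer vector. Then <v, e_j> = <v, u_j> / sqrt(<u_j, u_j>), so |<v, e_j>|^2 = <v, u_j>^2 / <u_j, u_j>.
Coefficients: <v, e_1> = 0/sqrt(9), <v, e_2> = 27/sqrt(153).
Square and sum: Σ |<v, e_j>|^2 = 81/17.
Compute ||v||^2 = v·v = 5.
Deficit = 5 − 81/17 = 4/17 ≥ 0, confirming Bessel's inequality. (The deficit equals ||v − Σ <v,e_j> e_j||^2, the squared distance from v to span{e_j}.)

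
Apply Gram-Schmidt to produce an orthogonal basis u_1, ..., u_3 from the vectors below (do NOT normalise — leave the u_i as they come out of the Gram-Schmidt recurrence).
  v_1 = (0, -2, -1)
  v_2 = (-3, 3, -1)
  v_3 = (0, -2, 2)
Orthogonal basis:
  u_1 = (0, -2, -1)
  u_2 = (-3, 1, -2)
  u_3 = (-9/7, -27/35, 54/35)

Apply the Gram-Schmidt recurrence
  u_1 = v_1
  u_i = v_i − Σ_{j<i} ((v_i · u_j) / (u_j · u_j)) · u_j.

Step by step this gives:
  u_1 = (0, -2, -1)
  u_2 = (-3, 1, -2)
  u_3 = (-9/7, -27/35, 54/35)

Orthogonality check:
  u_2 · u_1 = 0 (should be 0)
  u_3 · u_1 = 0 (should be 0)
  u_3 · u_2 = 0 (should be 0)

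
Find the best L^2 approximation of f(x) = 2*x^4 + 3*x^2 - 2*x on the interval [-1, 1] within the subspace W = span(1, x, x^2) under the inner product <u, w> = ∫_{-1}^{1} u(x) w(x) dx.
g(x) = 33*x^2/7 - 2*x - 6/35

The best approximation g ∈ W is the orthogonal projection of f onto W. Writing g = a_0 + a_1 x + a_2 x^2, the coefficients solve the normal equations G · a = b where
  G_{ij} = <φ_i, φ_j> and b_i = <f, φ_i>, with φ_0 = 1, φ_1 = x, φ_2 = x^2.
G =
  [2, 0, 2/3]
  [0, 2/3, 0]
  [2/3, 0, 2/5],
b = (14/5, -4/3, 62/35).
Solving gives a_0 = -6/35, a_1 = -2, a_2 = 33/7, so
  g(x) = 33*x^2/7 - 2*x - 6/35.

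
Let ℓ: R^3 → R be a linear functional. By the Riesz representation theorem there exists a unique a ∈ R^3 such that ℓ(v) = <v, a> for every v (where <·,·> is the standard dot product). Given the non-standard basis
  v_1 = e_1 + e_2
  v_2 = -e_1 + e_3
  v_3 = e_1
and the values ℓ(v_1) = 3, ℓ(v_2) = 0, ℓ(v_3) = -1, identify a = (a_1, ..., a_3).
a = (-1, 4, -1)

Write a = (a_1, ..., a_3) in the standard basis. For each basis vector v_i, ℓ(v_i) = <v_i, a> is a linear equation in the a_j's. Collect the n equations into a matrix system V a = ℓ, where row i of V is v_i (expressed in the standard basis). Since V is invertible (lower-triangular with 1s on the diagonal, up to permutation), solve by back-substitution:
  V =
[[1, 1, 0],
 [-1, 0, 1],
 [1, 0, 0]]
  V a = (3, 0, -1)
Solving gives a = (-1, 4, -1).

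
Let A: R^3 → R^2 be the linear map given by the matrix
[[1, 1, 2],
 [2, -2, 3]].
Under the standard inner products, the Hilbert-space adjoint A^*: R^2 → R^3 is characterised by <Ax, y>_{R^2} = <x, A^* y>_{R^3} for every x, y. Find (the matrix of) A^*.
A^* = A^T =
[[1, 2],
 [1, -2],
 [2, 3]]

For real matrices with standard dot products, the defining identity <Ax, y> = <x, A^* y> gives (Ax)^T y = x^T (A^*) y, i.e. x^T A^T y = x^T (A^*) y. Since this holds for all x, y, we must have A^* = A^T. Therefore
A^* =
[[1, 2],
 [1, -2],
 [2, 3]].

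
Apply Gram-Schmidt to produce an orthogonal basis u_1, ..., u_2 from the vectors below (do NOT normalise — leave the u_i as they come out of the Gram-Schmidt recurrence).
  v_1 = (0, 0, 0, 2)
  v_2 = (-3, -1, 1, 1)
Orthogonal basis:
  u_1 = (0, 0, 0, 2)
  u_2 = (-3, -1, 1, 0)

Apply the Gram-Schmidt recurrence
  u_1 = v_1
  u_i = v_i − Σ_{j<i} ((v_i · u_j) / (u_j · u_j)) · u_j.

Step by step this gives:
  u_1 = (0, 0, 0, 2)
  u_2 = (-3, -1, 1, 0)

Orthogonality check:
  u_2 · u_1 = 0 (should be 0)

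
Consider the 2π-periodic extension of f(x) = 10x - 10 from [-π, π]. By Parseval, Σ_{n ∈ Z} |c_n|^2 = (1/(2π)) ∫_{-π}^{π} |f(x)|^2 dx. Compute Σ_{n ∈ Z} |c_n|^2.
Σ |c_n|^2 = 100π^2/3 + 100

Expand and integrate term by term over [-π, π]:
  ∫ (10x)^2 dx = 100·(2π^3/3); ∫ 2·10·(-10)·x dx = 0 (odd integrand); ∫ (-10)^2 dx = 100·2π.
So (1/(2π)) ∫_{-π}^{π} (10x - 10)^2 dx = 100π^2/3 + 100 = 100π^2/3 + 100.
Parseval ⇒ Σ |c_n|^2 = 100π^2/3 + 100.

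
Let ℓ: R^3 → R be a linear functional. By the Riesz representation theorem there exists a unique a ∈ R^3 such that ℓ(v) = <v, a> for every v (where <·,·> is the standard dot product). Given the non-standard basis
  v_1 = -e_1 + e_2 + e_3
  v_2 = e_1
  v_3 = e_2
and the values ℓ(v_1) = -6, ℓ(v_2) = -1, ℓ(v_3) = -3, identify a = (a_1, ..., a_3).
a = (-1, -3, -4)

Write a = (a_1, ..., a_3) in the standard basis. For each basis vector v_i, ℓ(v_i) = <v_i, a> is a linear equation in the a_j's. Collect the n equations into a matrix system V a = ℓ, where row i of V is v_i (expressed in the standard basis). Since V is invertible (lower-triangular with 1s on the diagonal, up to permutation), solve by back-substitution:
  V =
[[-1, 1, 1],
 [1, 0, 0],
 [0, 1, 0]]
  V a = (-6, -1, -3)
Solving gives a = (-1, -3, -4).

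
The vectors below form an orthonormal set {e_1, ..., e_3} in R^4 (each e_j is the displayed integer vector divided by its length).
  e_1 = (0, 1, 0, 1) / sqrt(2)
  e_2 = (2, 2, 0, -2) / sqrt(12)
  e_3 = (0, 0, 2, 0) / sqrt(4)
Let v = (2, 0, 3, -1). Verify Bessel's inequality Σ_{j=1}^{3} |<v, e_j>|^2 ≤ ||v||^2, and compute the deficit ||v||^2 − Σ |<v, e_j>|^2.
Σ |<v, e_j>|^2 = 25/2; ||v||^2 = 14; deficit = 3/2

Write each e_j = u_j / sqrt(<u_j, u_j>) where u_j is the displayed integer vector. Then <v, e_j> = <v, u_j> / sqrt(<u_j, u_j>), so |<v, e_j>|^2 = <v, u_j>^2 / <u_j, u_j>.
Coefficients: <v, e_1> = -1/sqrt(2), <v, e_2> = 6/sqrt(12), <v, e_3> = 6/sqrt(4).
Square and sum: Σ |<v, e_j>|^2 = 25/2.
Compute ||v||^2 = v·v = 14.
Deficit = 14 − 25/2 = 3/2 ≥ 0, confirming Bessel's inequality. (The deficit equals ||v − Σ <v,e_j> e_j||^2, the squared distance from v to span{e_j}.)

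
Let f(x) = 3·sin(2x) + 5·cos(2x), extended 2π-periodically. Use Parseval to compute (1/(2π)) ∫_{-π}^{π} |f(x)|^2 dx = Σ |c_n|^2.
Σ |c_n|^2 = 17

Expand |f|^2 and use orthogonality of {sin(nx), cos(mx)} on [-π, π]:
  ∫_{-π}^{π} sin(nx)^2 dx = π, ∫ cos(mx)^2 dx = π, and cross terms integrate to 0.
So ∫_{-π}^{π} f(x)^2 dx = 3^2 · π + 5^2 · π = (9 + 25)π.
Divide by 2π: (9 + 25)/2 = 17.
By Parseval, this equals Σ |c_n|^2.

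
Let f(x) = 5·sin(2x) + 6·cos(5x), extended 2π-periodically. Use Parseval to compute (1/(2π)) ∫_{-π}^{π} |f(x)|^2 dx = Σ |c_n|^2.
Σ |c_n|^2 = 61/2

Expand |f|^2 and use orthogonality of {sin(nx), cos(mx)} on [-π, π]:
  ∫_{-π}^{π} sin(nx)^2 dx = π, ∫ cos(mx)^2 dx = π, and cross terms integrate to 0.
So ∫_{-π}^{π} f(x)^2 dx = 5^2 · π + 6^2 · π = (25 + 36)π.
Divide by 2π: (25 + 36)/2 = 61/2.
By Parseval, this equals Σ |c_n|^2.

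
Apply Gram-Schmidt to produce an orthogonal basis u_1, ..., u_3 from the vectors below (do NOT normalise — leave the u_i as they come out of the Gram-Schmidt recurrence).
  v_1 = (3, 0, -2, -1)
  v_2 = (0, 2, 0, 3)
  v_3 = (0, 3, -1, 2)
Orthogonal basis:
  u_1 = (3, 0, -2, -1)
  u_2 = (9/14, 2, -3/7, 39/14)
  u_3 = (-108/173, 183/173, -101/173, -122/173)

Apply the Gram-Schmidt recurrence
  u_1 = v_1
  u_i = v_i − Σ_{j<i} ((v_i · u_j) / (u_j · u_j)) · u_j.

Step by step this gives:
  u_1 = (3, 0, -2, -1)
  u_2 = (9/14, 2, -3/7, 39/14)
  u_3 = (-108/173, 183/173, -101/173, -122/173)

Orthogonality check:
  u_2 · u_1 = 0 (should be 0)
  u_3 · u_1 = 0 (should be 0)
  u_3 · u_2 = 0 (should be 0)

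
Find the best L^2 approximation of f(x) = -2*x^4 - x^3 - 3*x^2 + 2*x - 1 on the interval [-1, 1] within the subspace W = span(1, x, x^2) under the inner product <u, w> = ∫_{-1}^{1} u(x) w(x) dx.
g(x) = -33*x^2/7 + 7*x/5 - 29/35

The best approximation g ∈ W is the orthogonal projection of f onto W. Writing g = a_0 + a_1 x + a_2 x^2, the coefficients solve the normal equations G · a = b where
  G_{ij} = <φ_i, φ_j> and b_i = <f, φ_i>, with φ_0 = 1, φ_1 = x, φ_2 = x^2.
G =
  [2, 0, 2/3]
  [0, 2/3, 0]
  [2/3, 0, 2/5],
b = (-24/5, 14/15, -256/105).
Solving gives a_0 = -29/35, a_1 = 7/5, a_2 = -33/7, so
  g(x) = -33*x^2/7 + 7*x/5 - 29/35.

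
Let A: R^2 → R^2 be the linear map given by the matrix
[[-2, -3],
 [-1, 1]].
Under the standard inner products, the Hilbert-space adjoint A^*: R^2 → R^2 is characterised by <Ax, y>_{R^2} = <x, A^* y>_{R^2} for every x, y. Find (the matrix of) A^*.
A^* = A^T =
[[-2, -1],
 [-3, 1]]

For real matrices with standard dot products, the defining identity <Ax, y> = <x, A^* y> gives (Ax)^T y = x^T (A^*) y, i.e. x^T A^T y = x^T (A^*) y. Since this holds for all x, y, we must have A^* = A^T. Therefore
A^* =
[[-2, -1],
 [-3, 1]].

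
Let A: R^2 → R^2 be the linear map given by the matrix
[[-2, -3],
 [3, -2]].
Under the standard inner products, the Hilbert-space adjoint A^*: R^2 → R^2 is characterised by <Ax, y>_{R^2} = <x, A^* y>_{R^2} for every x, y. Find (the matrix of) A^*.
A^* = A^T =
[[-2, 3],
 [-3, -2]]

For real matrices with standard dot products, the defining identity <Ax, y> = <x, A^* y> gives (Ax)^T y = x^T (A^*) y, i.e. x^T A^T y = x^T (A^*) y. Since this holds for all x, y, we must have A^* = A^T. Therefore
A^* =
[[-2, 3],
 [-3, -2]].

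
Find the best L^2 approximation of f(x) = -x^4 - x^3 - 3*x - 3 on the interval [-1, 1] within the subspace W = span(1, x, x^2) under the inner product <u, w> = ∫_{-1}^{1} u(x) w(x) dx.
g(x) = -6*x^2/7 - 18*x/5 - 102/35

The best approximation g ∈ W is the orthogonal projection of f onto W. Writing g = a_0 + a_1 x + a_2 x^2, the coefficients solve the normal equations G · a = b where
  G_{ij} = <φ_i, φ_j> and b_i = <f, φ_i>, with φ_0 = 1, φ_1 = x, φ_2 = x^2.
G =
  [2, 0, 2/3]
  [0, 2/3, 0]
  [2/3, 0, 2/5],
b = (-32/5, -12/5, -16/7).
Solving gives a_0 = -102/35, a_1 = -18/5, a_2 = -6/7, so
  g(x) = -6*x^2/7 - 18*x/5 - 102/35.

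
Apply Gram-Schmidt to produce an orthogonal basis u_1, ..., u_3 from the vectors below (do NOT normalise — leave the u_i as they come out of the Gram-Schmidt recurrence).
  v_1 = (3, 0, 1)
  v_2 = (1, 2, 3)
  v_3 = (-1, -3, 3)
Orthogonal basis:
  u_1 = (3, 0, 1)
  u_2 = (-4/5, 2, 12/5)
  u_3 = (-11/13, -44/13, 33/13)

Apply the Gram-Schmidt recurrence
  u_1 = v_1
  u_i = v_i − Σ_{j<i} ((v_i · u_j) / (u_j · u_j)) · u_j.

Step by step this gives:
  u_1 = (3, 0, 1)
  u_2 = (-4/5, 2, 12/5)
  u_3 = (-11/13, -44/13, 33/13)

Orthogonality check:
  u_2 · u_1 = 0 (should be 0)
  u_3 · u_1 = 0 (should be 0)
  u_3 · u_2 = 0 (should be 0)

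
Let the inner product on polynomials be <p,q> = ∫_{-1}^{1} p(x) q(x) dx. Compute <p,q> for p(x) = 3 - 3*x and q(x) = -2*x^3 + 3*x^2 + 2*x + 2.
<p,q> = 82/5

Expand the product: p(x)·q(x) = 6*x^4 - 15*x^3 + 3*x^2 + 6.
∫_{-1}^{1} of each monomial x^k gives [2/(k+1) if k even, 0 if k odd]. Integrating term-by-term (or equivalently evaluating the antiderivative F(x) = 6*x^5/5 - 15*x^4/4 + x^3 + 6*x at the endpoints):
  F(1) − F(−1) = 89/20 − (-239/20) = 82/5.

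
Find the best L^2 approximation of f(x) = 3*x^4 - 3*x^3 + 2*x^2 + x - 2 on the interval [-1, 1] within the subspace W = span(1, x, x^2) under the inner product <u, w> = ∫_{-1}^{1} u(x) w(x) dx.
g(x) = 32*x^2/7 - 4*x/5 - 79/35

The best approximation g ∈ W is the orthogonal projection of f onto W. Writing g = a_0 + a_1 x + a_2 x^2, the coefficients solve the normal equations G · a = b where
  G_{ij} = <φ_i, φ_j> and b_i = <f, φ_i>, with φ_0 = 1, φ_1 = x, φ_2 = x^2.
G =
  [2, 0, 2/3]
  [0, 2/3, 0]
  [2/3, 0, 2/5],
b = (-22/15, -8/15, 34/105).
Solving gives a_0 = -79/35, a_1 = -4/5, a_2 = 32/7, so
  g(x) = 32*x^2/7 - 4*x/5 - 79/35.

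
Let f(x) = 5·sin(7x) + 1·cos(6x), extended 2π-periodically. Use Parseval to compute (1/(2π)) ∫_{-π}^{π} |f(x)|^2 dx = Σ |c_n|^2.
Σ |c_n|^2 = 13

Expand |f|^2 and use orthogonality of {sin(nx), cos(mx)} on [-π, π]:
  ∫_{-π}^{π} sin(nx)^2 dx = π, ∫ cos(mx)^2 dx = π, and cross terms integrate to 0.
So ∫_{-π}^{π} f(x)^2 dx = 5^2 · π + 1^2 · π = (25 + 1)π.
Divide by 2π: (25 + 1)/2 = 13.
By Parseval, this equals Σ |c_n|^2.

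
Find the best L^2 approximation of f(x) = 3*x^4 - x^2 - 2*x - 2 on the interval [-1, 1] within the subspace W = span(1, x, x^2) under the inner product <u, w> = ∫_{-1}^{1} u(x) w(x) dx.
g(x) = 11*x^2/7 - 2*x - 79/35

The best approximation g ∈ W is the orthogonal projection of f onto W. Writing g = a_0 + a_1 x + a_2 x^2, the coefficients solve the normal equations G · a = b where
  G_{ij} = <φ_i, φ_j> and b_i = <f, φ_i>, with φ_0 = 1, φ_1 = x, φ_2 = x^2.
G =
  [2, 0, 2/3]
  [0, 2/3, 0]
  [2/3, 0, 2/5],
b = (-52/15, -4/3, -92/105).
Solving gives a_0 = -79/35, a_1 = -2, a_2 = 11/7, so
  g(x) = 11*x^2/7 - 2*x - 79/35.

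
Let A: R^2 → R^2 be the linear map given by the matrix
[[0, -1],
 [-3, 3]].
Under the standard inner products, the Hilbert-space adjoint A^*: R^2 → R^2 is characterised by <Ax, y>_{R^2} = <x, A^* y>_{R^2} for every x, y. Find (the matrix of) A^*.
A^* = A^T =
[[0, -3],
 [-1, 3]]

For real matrices with standard dot products, the defining identity <Ax, y> = <x, A^* y> gives (Ax)^T y = x^T (A^*) y, i.e. x^T A^T y = x^T (A^*) y. Since this holds for all x, y, we must have A^* = A^T. Therefore
A^* =
[[0, -3],
 [-1, 3]].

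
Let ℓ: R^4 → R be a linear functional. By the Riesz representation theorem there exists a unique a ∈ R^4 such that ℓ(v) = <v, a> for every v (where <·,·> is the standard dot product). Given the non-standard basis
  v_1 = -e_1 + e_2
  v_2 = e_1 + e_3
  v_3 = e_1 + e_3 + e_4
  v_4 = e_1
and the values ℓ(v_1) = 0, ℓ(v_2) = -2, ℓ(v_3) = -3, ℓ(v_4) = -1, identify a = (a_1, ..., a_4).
a = (-1, -1, -1, -1)

Write a = (a_1, ..., a_4) in the standard basis. For each basis vector v_i, ℓ(v_i) = <v_i, a> is a linear equation in the a_j's. Collect the n equations into a matrix system V a = ℓ, where row i of V is v_i (expressed in the standard basis). Since V is invertible (lower-triangular with 1s on the diagonal, up to permutation), solve by back-substitution:
  V =
[[-1, 1, 0, 0],
 [1, 0, 1, 0],
 [1, 0, 1, 1],
 [1, 0, 0, 0]]
  V a = (0, -2, -3, -1)
Solving gives a = (-1, -1, -1, -1).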